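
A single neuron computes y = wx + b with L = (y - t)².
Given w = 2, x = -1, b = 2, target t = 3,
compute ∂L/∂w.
∂L/∂w = 6

y = wx + b = (2)(-1) + 2 = 0
∂L/∂y = 2(y - t) = 2(0 - 3) = -6
∂y/∂w = x = -1
∂L/∂w = ∂L/∂y · ∂y/∂w = -6 × -1 = 6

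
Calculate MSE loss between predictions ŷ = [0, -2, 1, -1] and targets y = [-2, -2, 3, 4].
MSE = 8.25

MSE = (1/4)((0--2)² + (-2--2)² + (1-3)² + (-1-4)²) = (1/4)(4 + 0 + 4 + 25) = 8.25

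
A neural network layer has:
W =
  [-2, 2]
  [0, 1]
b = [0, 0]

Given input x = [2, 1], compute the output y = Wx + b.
y = [-2, 1]

Wx = [-2×2 + 2×1, 0×2 + 1×1]
   = [-2, 1]
y = Wx + b = [-2 + 0, 1 + 0] = [-2, 1]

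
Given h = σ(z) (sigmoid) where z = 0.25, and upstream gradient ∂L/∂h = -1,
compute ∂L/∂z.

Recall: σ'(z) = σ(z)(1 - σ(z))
∂L/∂z = -0.2461

σ(0.25) = 0.5622
σ'(0.25) = σ(0.25)(1 - σ(0.25)) = 0.5622 × 0.4378 = 0.2461
∂L/∂z = ∂L/∂h · σ'(z) = -1 × 0.2461 = -0.2461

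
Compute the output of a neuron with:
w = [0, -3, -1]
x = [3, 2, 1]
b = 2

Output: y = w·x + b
y = -5

y = (0)(3) + (-3)(2) + (-1)(1) + 2 = -5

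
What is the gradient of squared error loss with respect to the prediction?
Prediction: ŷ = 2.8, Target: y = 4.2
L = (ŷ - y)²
∂L/∂ŷ = -2.8

∂L/∂ŷ = 2(ŷ - y) = 2(2.8 - 4.2) = 2(-1.4) = -2.8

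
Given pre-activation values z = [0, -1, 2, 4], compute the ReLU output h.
h = [0, 0, 2, 4]

ReLU applied element-wise: max(0,0)=0, max(0,-1)=0, max(0,2)=2, max(0,4)=4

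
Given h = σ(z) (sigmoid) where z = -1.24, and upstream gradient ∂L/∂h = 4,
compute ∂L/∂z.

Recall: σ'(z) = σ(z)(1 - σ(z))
∂L/∂z = 0.6963

σ(-1.24) = 0.2244
σ'(-1.24) = σ(-1.24)(1 - σ(-1.24)) = 0.2244 × 0.7756 = 0.1741
∂L/∂z = ∂L/∂h · σ'(z) = 4 × 0.1741 = 0.6963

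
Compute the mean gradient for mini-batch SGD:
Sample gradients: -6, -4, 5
Average gradient = -1.667

Average = (1/3)(-6 + -4 + 5) = -5/3 = -1.667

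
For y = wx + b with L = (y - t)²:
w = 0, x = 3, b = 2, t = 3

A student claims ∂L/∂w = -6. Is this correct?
Correct

y = (0)(3) + 2 = 2
∂L/∂y = 2(y - t) = 2(2 - 3) = -2
∂y/∂w = x = 3
∂L/∂w = -2 × 3 = -6

Claimed value: -6
Correct: The correct gradient is -6.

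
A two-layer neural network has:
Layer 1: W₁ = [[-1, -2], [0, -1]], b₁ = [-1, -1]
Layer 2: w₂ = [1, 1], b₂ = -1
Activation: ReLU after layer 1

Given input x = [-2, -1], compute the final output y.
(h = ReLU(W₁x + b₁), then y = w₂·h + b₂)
y = 2

Layer 1 pre-activation: z₁ = [3, 0]
After ReLU: h = [3, 0]
Layer 2 output: y = 1×3 + 1×0 + -1 = 2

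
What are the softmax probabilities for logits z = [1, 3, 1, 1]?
p = [0.0963, 0.7112, 0.0963, 0.0963]

exp(z) = [2.718, 20.09, 2.718, 2.718]
Sum = 28.24
p = [0.0963, 0.7112, 0.0963, 0.0963]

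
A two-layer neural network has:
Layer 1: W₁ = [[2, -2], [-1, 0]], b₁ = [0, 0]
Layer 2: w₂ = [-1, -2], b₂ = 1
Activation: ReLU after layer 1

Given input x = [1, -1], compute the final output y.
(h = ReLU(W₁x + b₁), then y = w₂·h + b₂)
y = -3

Layer 1 pre-activation: z₁ = [4, -1]
After ReLU: h = [4, 0]
Layer 2 output: y = -1×4 + -2×0 + 1 = -3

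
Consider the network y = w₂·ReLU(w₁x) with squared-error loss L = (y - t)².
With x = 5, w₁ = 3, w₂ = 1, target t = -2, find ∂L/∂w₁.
∂L/∂w₁ = 170

Forward pass:
z = w₁x = 3×5 = 15
h = ReLU(15) = 15
y = w₂h = 1×15 = 15

Backward pass:
∂L/∂y = 2(y - t) = 2(15 - -2) = 34
∂y/∂h = w₂ = 1
∂h/∂z = 1 (ReLU derivative)
∂z/∂w₁ = x = 5

∂L/∂w₁ = 34 × 1 × 1 × 5 = 170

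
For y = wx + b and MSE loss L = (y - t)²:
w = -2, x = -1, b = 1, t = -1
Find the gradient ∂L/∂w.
∂L/∂w = -8

y = wx + b = (-2)(-1) + 1 = 3
∂L/∂y = 2(y - t) = 2(3 - -1) = 8
∂y/∂w = x = -1
∂L/∂w = ∂L/∂y · ∂y/∂w = 8 × -1 = -8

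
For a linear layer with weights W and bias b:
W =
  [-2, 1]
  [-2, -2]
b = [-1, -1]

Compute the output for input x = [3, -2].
y = [-9, -3]

Wx = [-2×3 + 1×-2, -2×3 + -2×-2]
   = [-8, -2]
y = Wx + b = [-8 + -1, -2 + -1] = [-9, -3]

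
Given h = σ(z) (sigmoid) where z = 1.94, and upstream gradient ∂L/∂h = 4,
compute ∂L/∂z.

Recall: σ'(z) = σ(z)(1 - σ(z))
∂L/∂z = 0.4394

σ(1.94) = 0.8744
σ'(1.94) = σ(1.94)(1 - σ(1.94)) = 0.8744 × 0.1256 = 0.1099
∂L/∂z = ∂L/∂h · σ'(z) = 4 × 0.1099 = 0.4394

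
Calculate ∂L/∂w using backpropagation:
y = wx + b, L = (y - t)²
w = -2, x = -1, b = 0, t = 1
∂L/∂w = -2

y = wx + b = (-2)(-1) + 0 = 2
∂L/∂y = 2(y - t) = 2(2 - 1) = 2
∂y/∂w = x = -1
∂L/∂w = ∂L/∂y · ∂y/∂w = 2 × -1 = -2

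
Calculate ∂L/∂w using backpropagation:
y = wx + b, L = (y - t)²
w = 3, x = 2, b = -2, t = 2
∂L/∂w = 8

y = wx + b = (3)(2) + -2 = 4
∂L/∂y = 2(y - t) = 2(4 - 2) = 4
∂y/∂w = x = 2
∂L/∂w = ∂L/∂y · ∂y/∂w = 4 × 2 = 8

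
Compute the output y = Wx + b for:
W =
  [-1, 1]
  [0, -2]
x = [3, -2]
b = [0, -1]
y = [-5, 3]

Wx = [-1×3 + 1×-2, 0×3 + -2×-2]
   = [-5, 4]
y = Wx + b = [-5 + 0, 4 + -1] = [-5, 3]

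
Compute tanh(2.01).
0.9647

tanh(2.01) = (e^(2.01) - e^(-2.01))/(e^(2.01) + e^(-2.01)) = 0.9647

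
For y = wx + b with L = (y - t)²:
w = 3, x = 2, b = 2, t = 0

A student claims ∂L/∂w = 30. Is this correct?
Incorrect

y = (3)(2) + 2 = 8
∂L/∂y = 2(y - t) = 2(8 - 0) = 16
∂y/∂w = x = 2
∂L/∂w = 16 × 2 = 32

Claimed value: 30
Incorrect: The correct gradient is 32.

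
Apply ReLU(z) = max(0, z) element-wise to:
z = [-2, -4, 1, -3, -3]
h = [0, 0, 1, 0, 0]

ReLU applied element-wise: max(0,-2)=0, max(0,-4)=0, max(0,1)=1, max(0,-3)=0, max(0,-3)=0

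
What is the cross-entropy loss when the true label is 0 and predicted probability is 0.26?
L = 0.3011

L = -0·log(0.26) - 1·log(0.74) = -log(0.74) = 0.3011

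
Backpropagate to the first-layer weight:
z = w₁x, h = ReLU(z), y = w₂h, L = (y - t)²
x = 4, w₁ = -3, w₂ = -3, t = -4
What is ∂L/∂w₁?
∂L/∂w₁ = 0

Forward pass:
z = w₁x = -3×4 = -12
h = ReLU(-12) = 0
y = w₂h = -3×0 = 0

Backward pass:
∂L/∂y = 2(y - t) = 2(0 - -4) = 8
∂y/∂h = w₂ = -3
∂h/∂z = 0 (ReLU derivative)
∂z/∂w₁ = x = 4

∂L/∂w₁ = 8 × -3 × 0 × 4 = 0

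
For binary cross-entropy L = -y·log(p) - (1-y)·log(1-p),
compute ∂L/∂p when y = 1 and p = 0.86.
∂L/∂p = -1.163

∂L/∂p = -y/p + (1-y)/(1-p) = -1/0.86 + 0 = -1.163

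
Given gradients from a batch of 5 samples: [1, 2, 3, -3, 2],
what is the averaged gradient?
Average gradient = 1

Average = (1/5)(1 + 2 + 3 + -3 + 2) = 5/5 = 1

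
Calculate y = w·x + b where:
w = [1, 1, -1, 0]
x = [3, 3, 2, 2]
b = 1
y = 5

y = (1)(3) + (1)(3) + (-1)(2) + (0)(2) + 1 = 5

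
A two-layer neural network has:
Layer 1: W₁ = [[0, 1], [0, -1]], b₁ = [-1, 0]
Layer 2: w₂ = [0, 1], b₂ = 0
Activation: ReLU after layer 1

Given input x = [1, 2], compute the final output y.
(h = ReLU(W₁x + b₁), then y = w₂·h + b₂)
y = 0

Layer 1 pre-activation: z₁ = [1, -2]
After ReLU: h = [1, 0]
Layer 2 output: y = 0×1 + 1×0 + 0 = 0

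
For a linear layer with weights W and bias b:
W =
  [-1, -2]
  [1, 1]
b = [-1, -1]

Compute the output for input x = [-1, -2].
y = [4, -4]

Wx = [-1×-1 + -2×-2, 1×-1 + 1×-2]
   = [5, -3]
y = Wx + b = [5 + -1, -3 + -1] = [4, -4]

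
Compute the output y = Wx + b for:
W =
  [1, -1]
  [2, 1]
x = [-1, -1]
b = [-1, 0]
y = [-1, -3]

Wx = [1×-1 + -1×-1, 2×-1 + 1×-1]
   = [0, -3]
y = Wx + b = [0 + -1, -3 + 0] = [-1, -3]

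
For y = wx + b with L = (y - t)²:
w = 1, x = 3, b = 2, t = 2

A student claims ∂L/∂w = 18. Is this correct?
Correct

y = (1)(3) + 2 = 5
∂L/∂y = 2(y - t) = 2(5 - 2) = 6
∂y/∂w = x = 3
∂L/∂w = 6 × 3 = 18

Claimed value: 18
Correct: The correct gradient is 18.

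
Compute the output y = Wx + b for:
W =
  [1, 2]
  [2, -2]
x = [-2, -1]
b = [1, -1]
y = [-3, -3]

Wx = [1×-2 + 2×-1, 2×-2 + -2×-1]
   = [-4, -2]
y = Wx + b = [-4 + 1, -2 + -1] = [-3, -3]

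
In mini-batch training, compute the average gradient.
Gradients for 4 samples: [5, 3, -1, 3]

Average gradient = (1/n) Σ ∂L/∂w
Average gradient = 2.5

Average = (1/4)(5 + 3 + -1 + 3) = 10/4 = 2.5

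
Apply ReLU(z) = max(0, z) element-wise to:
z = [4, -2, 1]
h = [4, 0, 1]

ReLU applied element-wise: max(0,4)=4, max(0,-2)=0, max(0,1)=1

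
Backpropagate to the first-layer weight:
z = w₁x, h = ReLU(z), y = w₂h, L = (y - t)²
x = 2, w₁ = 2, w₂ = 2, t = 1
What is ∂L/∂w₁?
∂L/∂w₁ = 56

Forward pass:
z = w₁x = 2×2 = 4
h = ReLU(4) = 4
y = w₂h = 2×4 = 8

Backward pass:
∂L/∂y = 2(y - t) = 2(8 - 1) = 14
∂y/∂h = w₂ = 2
∂h/∂z = 1 (ReLU derivative)
∂z/∂w₁ = x = 2

∂L/∂w₁ = 14 × 2 × 1 × 2 = 56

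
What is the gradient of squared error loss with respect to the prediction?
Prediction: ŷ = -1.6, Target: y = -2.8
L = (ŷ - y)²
∂L/∂ŷ = 2.4

∂L/∂ŷ = 2(ŷ - y) = 2(-1.6 - -2.8) = 2(1.2) = 2.4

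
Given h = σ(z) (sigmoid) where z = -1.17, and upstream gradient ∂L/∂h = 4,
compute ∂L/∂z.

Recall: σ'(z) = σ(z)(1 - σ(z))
∂L/∂z = 0.723

σ(-1.17) = 0.2369
σ'(-1.17) = σ(-1.17)(1 - σ(-1.17)) = 0.2369 × 0.7631 = 0.1808
∂L/∂z = ∂L/∂h · σ'(z) = 4 × 0.1808 = 0.723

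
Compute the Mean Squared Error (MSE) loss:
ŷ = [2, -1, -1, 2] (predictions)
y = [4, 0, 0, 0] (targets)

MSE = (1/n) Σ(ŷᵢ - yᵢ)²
MSE = 2.5

MSE = (1/4)((2-4)² + (-1-0)² + (-1-0)² + (2-0)²) = (1/4)(4 + 1 + 1 + 4) = 2.5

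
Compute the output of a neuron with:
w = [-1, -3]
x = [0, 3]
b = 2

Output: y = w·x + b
y = -7

y = (-1)(0) + (-3)(3) + 2 = -7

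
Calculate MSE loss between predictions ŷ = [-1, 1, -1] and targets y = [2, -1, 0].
MSE = 4.667

MSE = (1/3)((-1-2)² + (1--1)² + (-1-0)²) = (1/3)(9 + 4 + 1) = 4.667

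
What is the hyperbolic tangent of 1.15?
0.8178

tanh(1.15) = (e^(1.15) - e^(-1.15))/(e^(1.15) + e^(-1.15)) = 0.8178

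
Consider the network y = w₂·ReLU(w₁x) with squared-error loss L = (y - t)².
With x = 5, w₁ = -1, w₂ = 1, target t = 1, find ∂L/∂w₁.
∂L/∂w₁ = 0

Forward pass:
z = w₁x = -1×5 = -5
h = ReLU(-5) = 0
y = w₂h = 1×0 = 0

Backward pass:
∂L/∂y = 2(y - t) = 2(0 - 1) = -2
∂y/∂h = w₂ = 1
∂h/∂z = 0 (ReLU derivative)
∂z/∂w₁ = x = 5

∂L/∂w₁ = -2 × 1 × 0 × 5 = 0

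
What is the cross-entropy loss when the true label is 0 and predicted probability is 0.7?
L = 1.204

L = -0·log(0.7) - 1·log(0.3) = -log(0.3) = 1.204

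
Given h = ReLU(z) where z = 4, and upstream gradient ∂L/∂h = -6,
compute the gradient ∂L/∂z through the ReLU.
∂L/∂z = -6

h = ReLU(4) = 4
Since z > 0: ∂h/∂z = 1
∂L/∂z = ∂L/∂h · ∂h/∂z = -6 × 1 = -6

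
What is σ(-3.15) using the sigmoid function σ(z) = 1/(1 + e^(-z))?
0.04109

sigmoid(-3.15) = 1/(1 + e^(3.15)) = 1/(1 + 23.34) = 0.04109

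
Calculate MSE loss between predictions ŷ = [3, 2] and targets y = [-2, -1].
MSE = 17

MSE = (1/2)((3--2)² + (2--1)²) = (1/2)(25 + 9) = 17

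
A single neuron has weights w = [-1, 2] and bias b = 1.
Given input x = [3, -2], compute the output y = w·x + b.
y = -6

y = (-1)(3) + (2)(-2) + 1 = -6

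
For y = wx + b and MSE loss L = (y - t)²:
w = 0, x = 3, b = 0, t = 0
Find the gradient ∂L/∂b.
∂L/∂b = 0

y = wx + b = (0)(3) + 0 = 0
∂L/∂y = 2(y - t) = 2(0 - 0) = 0
∂y/∂b = 1
∂L/∂b = ∂L/∂y · ∂y/∂b = 0 × 1 = 0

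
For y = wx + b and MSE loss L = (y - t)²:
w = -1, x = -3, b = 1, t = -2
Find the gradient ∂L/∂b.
∂L/∂b = 12

y = wx + b = (-1)(-3) + 1 = 4
∂L/∂y = 2(y - t) = 2(4 - -2) = 12
∂y/∂b = 1
∂L/∂b = ∂L/∂y · ∂y/∂b = 12 × 1 = 12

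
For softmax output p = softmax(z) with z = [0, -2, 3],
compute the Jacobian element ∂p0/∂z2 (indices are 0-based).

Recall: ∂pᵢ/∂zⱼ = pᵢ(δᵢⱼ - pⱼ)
∂p0/∂z2 = -0.0446

p = softmax(z) = [0.04712, 0.006377, 0.9465]
p0 = 0.04712, p2 = 0.9465

∂p0/∂z2 = -p0 × p2 = -0.04712 × 0.9465 = -0.0446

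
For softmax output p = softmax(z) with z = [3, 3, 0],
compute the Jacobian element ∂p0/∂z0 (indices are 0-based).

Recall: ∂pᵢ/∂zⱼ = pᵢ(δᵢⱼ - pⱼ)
∂p0/∂z0 = 0.2499

p = softmax(z) = [0.4879, 0.4879, 0.02429]
p0 = 0.4879

∂p0/∂z0 = p0(1 - p0) = 0.4879 × (1 - 0.4879) = 0.2499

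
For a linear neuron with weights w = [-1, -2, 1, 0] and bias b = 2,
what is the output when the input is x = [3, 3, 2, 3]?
y = -5

y = (-1)(3) + (-2)(3) + (1)(2) + (0)(3) + 2 = -5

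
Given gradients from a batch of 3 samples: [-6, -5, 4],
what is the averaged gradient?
Average gradient = -2.333

Average = (1/3)(-6 + -5 + 4) = -7/3 = -2.333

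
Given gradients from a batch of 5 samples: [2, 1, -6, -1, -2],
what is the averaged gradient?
Average gradient = -1.2

Average = (1/5)(2 + 1 + -6 + -1 + -2) = -6/5 = -1.2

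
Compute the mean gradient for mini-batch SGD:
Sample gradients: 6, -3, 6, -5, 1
Average gradient = 1

Average = (1/5)(6 + -3 + 6 + -5 + 1) = 5/5 = 1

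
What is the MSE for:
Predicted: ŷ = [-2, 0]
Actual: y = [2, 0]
MSE = 8

MSE = (1/2)((-2-2)² + (0-0)²) = (1/2)(16 + 0) = 8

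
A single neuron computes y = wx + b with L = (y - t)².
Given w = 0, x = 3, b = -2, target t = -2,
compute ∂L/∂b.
∂L/∂b = 0

y = wx + b = (0)(3) + -2 = -2
∂L/∂y = 2(y - t) = 2(-2 - -2) = 0
∂y/∂b = 1
∂L/∂b = ∂L/∂y · ∂y/∂b = 0 × 1 = 0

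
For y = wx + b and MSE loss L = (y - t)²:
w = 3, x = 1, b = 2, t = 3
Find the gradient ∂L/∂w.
∂L/∂w = 4

y = wx + b = (3)(1) + 2 = 5
∂L/∂y = 2(y - t) = 2(5 - 3) = 4
∂y/∂w = x = 1
∂L/∂w = ∂L/∂y · ∂y/∂w = 4 × 1 = 4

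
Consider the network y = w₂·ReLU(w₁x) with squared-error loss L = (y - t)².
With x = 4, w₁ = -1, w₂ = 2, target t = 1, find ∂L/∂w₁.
∂L/∂w₁ = 0

Forward pass:
z = w₁x = -1×4 = -4
h = ReLU(-4) = 0
y = w₂h = 2×0 = 0

Backward pass:
∂L/∂y = 2(y - t) = 2(0 - 1) = -2
∂y/∂h = w₂ = 2
∂h/∂z = 0 (ReLU derivative)
∂z/∂w₁ = x = 4

∂L/∂w₁ = -2 × 2 × 0 × 4 = 0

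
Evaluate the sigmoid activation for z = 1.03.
0.7369

sigmoid(1.03) = 1/(1 + e^(-1.03)) = 1/(1 + 0.357) = 0.7369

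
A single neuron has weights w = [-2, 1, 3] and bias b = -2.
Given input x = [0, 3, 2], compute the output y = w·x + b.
y = 7

y = (-2)(0) + (1)(3) + (3)(2) + -2 = 7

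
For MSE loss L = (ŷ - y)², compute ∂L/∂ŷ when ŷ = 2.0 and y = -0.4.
∂L/∂ŷ = 4.8

∂L/∂ŷ = 2(ŷ - y) = 2(2.0 - -0.4) = 2(2.4) = 4.8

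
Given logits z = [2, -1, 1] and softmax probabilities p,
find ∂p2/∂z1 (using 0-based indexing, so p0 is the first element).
∂p2/∂z1 = -0.009113

p = softmax(z) = [0.7054, 0.03512, 0.2595]
p2 = 0.2595, p1 = 0.03512

∂p2/∂z1 = -p2 × p1 = -0.2595 × 0.03512 = -0.009113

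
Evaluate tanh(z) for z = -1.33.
-0.8692

tanh(-1.33) = (e^(-1.33) - e^(1.33))/(e^(-1.33) + e^(1.33)) = -0.8692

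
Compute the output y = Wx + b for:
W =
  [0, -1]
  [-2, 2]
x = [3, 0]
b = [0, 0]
y = [0, -6]

Wx = [0×3 + -1×0, -2×3 + 2×0]
   = [0, -6]
y = Wx + b = [0 + 0, -6 + 0] = [0, -6]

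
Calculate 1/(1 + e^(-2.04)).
0.8849

sigmoid(2.04) = 1/(1 + e^(-2.04)) = 1/(1 + 0.13) = 0.8849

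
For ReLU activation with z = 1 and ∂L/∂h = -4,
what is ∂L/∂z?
∂L/∂z = -4

h = ReLU(1) = 1
Since z > 0: ∂h/∂z = 1
∂L/∂z = ∂L/∂h · ∂h/∂z = -4 × 1 = -4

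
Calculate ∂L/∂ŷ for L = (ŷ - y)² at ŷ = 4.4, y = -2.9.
∂L/∂ŷ = 14.6

∂L/∂ŷ = 2(ŷ - y) = 2(4.4 - -2.9) = 2(7.3) = 14.6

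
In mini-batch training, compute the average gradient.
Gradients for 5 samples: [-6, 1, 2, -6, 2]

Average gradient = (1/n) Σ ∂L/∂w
Average gradient = -1.4

Average = (1/5)(-6 + 1 + 2 + -6 + 2) = -7/5 = -1.4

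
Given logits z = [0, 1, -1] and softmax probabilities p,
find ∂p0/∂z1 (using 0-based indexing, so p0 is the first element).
∂p0/∂z1 = -0.1628

p = softmax(z) = [0.2447, 0.6652, 0.09003]
p0 = 0.2447, p1 = 0.6652

∂p0/∂z1 = -p0 × p1 = -0.2447 × 0.6652 = -0.1628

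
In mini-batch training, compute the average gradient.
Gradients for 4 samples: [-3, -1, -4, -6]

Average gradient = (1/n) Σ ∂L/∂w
Average gradient = -3.5

Average = (1/4)(-3 + -1 + -4 + -6) = -14/4 = -3.5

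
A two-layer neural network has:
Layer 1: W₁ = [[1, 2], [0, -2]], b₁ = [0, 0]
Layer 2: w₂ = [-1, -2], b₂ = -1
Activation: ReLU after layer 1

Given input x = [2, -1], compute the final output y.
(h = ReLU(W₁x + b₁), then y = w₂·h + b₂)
y = -5

Layer 1 pre-activation: z₁ = [0, 2]
After ReLU: h = [0, 2]
Layer 2 output: y = -1×0 + -2×2 + -1 = -5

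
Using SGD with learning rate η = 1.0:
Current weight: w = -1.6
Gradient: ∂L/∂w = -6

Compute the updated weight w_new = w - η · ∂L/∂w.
w_new = 4.4

w_new = w - η·∂L/∂w = -1.6 - 1.0×(-6) = -1.6 - (-6) = 4.4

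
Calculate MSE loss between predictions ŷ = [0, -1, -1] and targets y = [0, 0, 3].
MSE = 5.667

MSE = (1/3)((0-0)² + (-1-0)² + (-1-3)²) = (1/3)(0 + 1 + 16) = 5.667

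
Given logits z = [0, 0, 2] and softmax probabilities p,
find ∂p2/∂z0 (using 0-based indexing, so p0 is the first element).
∂p2/∂z0 = -0.08382

p = softmax(z) = [0.1065, 0.1065, 0.787]
p2 = 0.787, p0 = 0.1065

∂p2/∂z0 = -p2 × p0 = -0.787 × 0.1065 = -0.08382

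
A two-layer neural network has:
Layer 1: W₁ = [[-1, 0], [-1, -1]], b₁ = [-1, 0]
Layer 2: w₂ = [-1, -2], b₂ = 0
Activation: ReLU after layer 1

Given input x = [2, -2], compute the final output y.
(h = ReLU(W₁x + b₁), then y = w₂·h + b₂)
y = 0

Layer 1 pre-activation: z₁ = [-3, 0]
After ReLU: h = [0, 0]
Layer 2 output: y = -1×0 + -2×0 + 0 = 0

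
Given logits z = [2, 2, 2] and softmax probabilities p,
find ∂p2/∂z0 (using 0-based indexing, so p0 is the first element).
∂p2/∂z0 = -0.1111

p = softmax(z) = [0.3333, 0.3333, 0.3333]
p2 = 0.3333, p0 = 0.3333

∂p2/∂z0 = -p2 × p0 = -0.3333 × 0.3333 = -0.1111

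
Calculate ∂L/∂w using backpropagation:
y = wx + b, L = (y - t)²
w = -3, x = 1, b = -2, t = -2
∂L/∂w = -6

y = wx + b = (-3)(1) + -2 = -5
∂L/∂y = 2(y - t) = 2(-5 - -2) = -6
∂y/∂w = x = 1
∂L/∂w = ∂L/∂y · ∂y/∂w = -6 × 1 = -6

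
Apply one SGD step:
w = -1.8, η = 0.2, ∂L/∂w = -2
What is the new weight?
w_new = -1.4

w_new = w - η·∂L/∂w = -1.8 - 0.2×(-2) = -1.8 - (-0.4) = -1.4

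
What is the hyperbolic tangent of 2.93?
0.9943

tanh(2.93) = (e^(2.93) - e^(-2.93))/(e^(2.93) + e^(-2.93)) = 0.9943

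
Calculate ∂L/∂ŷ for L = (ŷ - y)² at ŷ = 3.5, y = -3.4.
∂L/∂ŷ = 13.8

∂L/∂ŷ = 2(ŷ - y) = 2(3.5 - -3.4) = 2(6.9) = 13.8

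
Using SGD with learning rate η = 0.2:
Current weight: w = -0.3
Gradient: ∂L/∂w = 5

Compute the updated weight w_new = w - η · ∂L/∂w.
w_new = -1.3

w_new = w - η·∂L/∂w = -0.3 - 0.2×(5) = -0.3 - (1) = -1.3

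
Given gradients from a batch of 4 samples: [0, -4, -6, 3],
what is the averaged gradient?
Average gradient = -1.75

Average = (1/4)(0 + -4 + -6 + 3) = -7/4 = -1.75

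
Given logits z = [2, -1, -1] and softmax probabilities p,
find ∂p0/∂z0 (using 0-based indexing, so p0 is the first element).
∂p0/∂z0 = 0.08236

p = softmax(z) = [0.9094, 0.04528, 0.04528]
p0 = 0.9094

∂p0/∂z0 = p0(1 - p0) = 0.9094 × (1 - 0.9094) = 0.08236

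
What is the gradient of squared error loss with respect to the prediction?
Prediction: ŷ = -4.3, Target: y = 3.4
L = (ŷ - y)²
∂L/∂ŷ = -15.4

∂L/∂ŷ = 2(ŷ - y) = 2(-4.3 - 3.4) = 2(-7.7) = -15.4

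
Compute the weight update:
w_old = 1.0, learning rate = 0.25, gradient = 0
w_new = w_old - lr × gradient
w_new = 1

w_new = w - η·∂L/∂w = 1.0 - 0.25×(0) = 1.0 - (0) = 1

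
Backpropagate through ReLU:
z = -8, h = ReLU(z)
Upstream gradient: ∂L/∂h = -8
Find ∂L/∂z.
∂L/∂z = 0

h = ReLU(-8) = 0
Since z < 0: ∂h/∂z = 0
∂L/∂z = ∂L/∂h · ∂h/∂z = -8 × 0 = 0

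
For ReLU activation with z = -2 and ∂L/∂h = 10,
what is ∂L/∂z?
∂L/∂z = 0

h = ReLU(-2) = 0
Since z < 0: ∂h/∂z = 0
∂L/∂z = ∂L/∂h · ∂h/∂z = 10 × 0 = 0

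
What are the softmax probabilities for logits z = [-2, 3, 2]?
p = [0.0049, 0.7275, 0.2676]

exp(z) = [0.1353, 20.09, 7.389]
Sum = 27.61
p = [0.0049, 0.7275, 0.2676]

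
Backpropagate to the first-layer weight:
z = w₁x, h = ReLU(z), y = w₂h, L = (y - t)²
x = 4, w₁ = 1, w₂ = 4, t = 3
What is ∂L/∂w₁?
∂L/∂w₁ = 416

Forward pass:
z = w₁x = 1×4 = 4
h = ReLU(4) = 4
y = w₂h = 4×4 = 16

Backward pass:
∂L/∂y = 2(y - t) = 2(16 - 3) = 26
∂y/∂h = w₂ = 4
∂h/∂z = 1 (ReLU derivative)
∂z/∂w₁ = x = 4

∂L/∂w₁ = 26 × 4 × 1 × 4 = 416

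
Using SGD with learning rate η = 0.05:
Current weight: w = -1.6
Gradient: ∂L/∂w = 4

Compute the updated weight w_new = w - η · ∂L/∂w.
w_new = -1.8

w_new = w - η·∂L/∂w = -1.6 - 0.05×(4) = -1.6 - (0.2) = -1.8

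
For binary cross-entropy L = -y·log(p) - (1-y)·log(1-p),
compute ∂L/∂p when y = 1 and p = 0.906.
∂L/∂p = -1.104

∂L/∂p = -y/p + (1-y)/(1-p) = -1/0.906 + 0 = -1.104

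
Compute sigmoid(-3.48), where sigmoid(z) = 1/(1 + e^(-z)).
0.02989

sigmoid(-3.48) = 1/(1 + e^(3.48)) = 1/(1 + 32.46) = 0.02989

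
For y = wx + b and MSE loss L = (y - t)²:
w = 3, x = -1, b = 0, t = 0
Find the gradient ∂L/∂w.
∂L/∂w = 6

y = wx + b = (3)(-1) + 0 = -3
∂L/∂y = 2(y - t) = 2(-3 - 0) = -6
∂y/∂w = x = -1
∂L/∂w = ∂L/∂y · ∂y/∂w = -6 × -1 = 6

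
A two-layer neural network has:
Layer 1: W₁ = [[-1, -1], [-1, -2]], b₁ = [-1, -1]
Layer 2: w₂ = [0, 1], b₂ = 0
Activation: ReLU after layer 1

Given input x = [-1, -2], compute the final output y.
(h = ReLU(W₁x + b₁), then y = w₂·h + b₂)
y = 4

Layer 1 pre-activation: z₁ = [2, 4]
After ReLU: h = [2, 4]
Layer 2 output: y = 0×2 + 1×4 + 0 = 4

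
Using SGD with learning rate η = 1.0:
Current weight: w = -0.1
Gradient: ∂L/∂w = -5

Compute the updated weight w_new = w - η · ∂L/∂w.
w_new = 4.9

w_new = w - η·∂L/∂w = -0.1 - 1.0×(-5) = -0.1 - (-5) = 4.9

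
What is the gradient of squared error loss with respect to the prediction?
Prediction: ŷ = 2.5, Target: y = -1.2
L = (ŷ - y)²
∂L/∂ŷ = 7.4

∂L/∂ŷ = 2(ŷ - y) = 2(2.5 - -1.2) = 2(3.7) = 7.4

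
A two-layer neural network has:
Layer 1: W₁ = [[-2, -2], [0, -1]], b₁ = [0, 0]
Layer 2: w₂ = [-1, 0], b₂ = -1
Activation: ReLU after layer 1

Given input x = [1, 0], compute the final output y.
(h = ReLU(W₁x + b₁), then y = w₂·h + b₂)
y = -1

Layer 1 pre-activation: z₁ = [-2, 0]
After ReLU: h = [0, 0]
Layer 2 output: y = -1×0 + 0×0 + -1 = -1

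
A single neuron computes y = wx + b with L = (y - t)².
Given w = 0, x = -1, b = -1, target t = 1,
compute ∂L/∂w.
∂L/∂w = 4

y = wx + b = (0)(-1) + -1 = -1
∂L/∂y = 2(y - t) = 2(-1 - 1) = -4
∂y/∂w = x = -1
∂L/∂w = ∂L/∂y · ∂y/∂w = -4 × -1 = 4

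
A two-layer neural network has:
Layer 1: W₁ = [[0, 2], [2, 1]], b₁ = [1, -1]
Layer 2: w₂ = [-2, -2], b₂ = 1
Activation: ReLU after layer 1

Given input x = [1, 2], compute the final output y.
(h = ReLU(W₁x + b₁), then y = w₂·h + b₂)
y = -15

Layer 1 pre-activation: z₁ = [5, 3]
After ReLU: h = [5, 3]
Layer 2 output: y = -2×5 + -2×3 + 1 = -15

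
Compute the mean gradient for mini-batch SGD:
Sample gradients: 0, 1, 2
Average gradient = 1

Average = (1/3)(0 + 1 + 2) = 3/3 = 1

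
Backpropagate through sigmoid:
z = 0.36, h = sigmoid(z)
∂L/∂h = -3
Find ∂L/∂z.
∂L/∂z = -0.7262

σ(0.36) = 0.589
σ'(0.36) = σ(0.36)(1 - σ(0.36)) = 0.589 × 0.411 = 0.2421
∂L/∂z = ∂L/∂h · σ'(z) = -3 × 0.2421 = -0.7262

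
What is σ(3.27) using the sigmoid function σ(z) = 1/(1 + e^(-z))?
0.9634

sigmoid(3.27) = 1/(1 + e^(-3.27)) = 1/(1 + 0.03801) = 0.9634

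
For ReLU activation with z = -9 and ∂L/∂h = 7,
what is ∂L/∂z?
∂L/∂z = 0

h = ReLU(-9) = 0
Since z < 0: ∂h/∂z = 0
∂L/∂z = ∂L/∂h · ∂h/∂z = 7 × 0 = 0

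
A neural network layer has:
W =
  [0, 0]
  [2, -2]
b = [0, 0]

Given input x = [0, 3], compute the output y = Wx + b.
y = [0, -6]

Wx = [0×0 + 0×3, 2×0 + -2×3]
   = [0, -6]
y = Wx + b = [0 + 0, -6 + 0] = [0, -6]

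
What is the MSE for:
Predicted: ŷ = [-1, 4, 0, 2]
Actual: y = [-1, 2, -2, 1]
MSE = 2.25

MSE = (1/4)((-1--1)² + (4-2)² + (0--2)² + (2-1)²) = (1/4)(0 + 4 + 4 + 1) = 2.25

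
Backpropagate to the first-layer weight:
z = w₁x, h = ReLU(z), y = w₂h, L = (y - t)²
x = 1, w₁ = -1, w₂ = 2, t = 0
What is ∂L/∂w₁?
∂L/∂w₁ = 0

Forward pass:
z = w₁x = -1×1 = -1
h = ReLU(-1) = 0
y = w₂h = 2×0 = 0

Backward pass:
∂L/∂y = 2(y - t) = 2(0 - 0) = 0
∂y/∂h = w₂ = 2
∂h/∂z = 0 (ReLU derivative)
∂z/∂w₁ = x = 1

∂L/∂w₁ = 0 × 2 × 0 × 1 = 0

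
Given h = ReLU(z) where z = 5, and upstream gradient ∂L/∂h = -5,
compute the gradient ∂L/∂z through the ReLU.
∂L/∂z = -5

h = ReLU(5) = 5
Since z > 0: ∂h/∂z = 1
∂L/∂z = ∂L/∂h · ∂h/∂z = -5 × 1 = -5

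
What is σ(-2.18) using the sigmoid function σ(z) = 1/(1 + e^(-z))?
0.1016

sigmoid(-2.18) = 1/(1 + e^(2.18)) = 1/(1 + 8.846) = 0.1016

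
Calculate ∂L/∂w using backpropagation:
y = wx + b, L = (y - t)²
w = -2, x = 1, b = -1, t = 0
∂L/∂w = -6

y = wx + b = (-2)(1) + -1 = -3
∂L/∂y = 2(y - t) = 2(-3 - 0) = -6
∂y/∂w = x = 1
∂L/∂w = ∂L/∂y · ∂y/∂w = -6 × 1 = -6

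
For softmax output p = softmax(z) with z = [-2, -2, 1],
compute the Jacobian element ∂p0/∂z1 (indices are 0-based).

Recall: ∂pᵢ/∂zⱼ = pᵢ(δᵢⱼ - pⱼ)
∂p0/∂z1 = -0.00205

p = softmax(z) = [0.04528, 0.04528, 0.9094]
p0 = 0.04528, p1 = 0.04528

∂p0/∂z1 = -p0 × p1 = -0.04528 × 0.04528 = -0.00205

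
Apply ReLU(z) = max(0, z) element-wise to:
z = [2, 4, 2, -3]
h = [2, 4, 2, 0]

ReLU applied element-wise: max(0,2)=2, max(0,4)=4, max(0,2)=2, max(0,-3)=0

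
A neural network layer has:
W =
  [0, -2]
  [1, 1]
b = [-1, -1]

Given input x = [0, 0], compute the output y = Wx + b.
y = [-1, -1]

Wx = [0×0 + -2×0, 1×0 + 1×0]
   = [0, 0]
y = Wx + b = [0 + -1, 0 + -1] = [-1, -1]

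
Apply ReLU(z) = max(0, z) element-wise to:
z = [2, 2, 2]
h = [2, 2, 2]

ReLU applied element-wise: max(0,2)=2, max(0,2)=2, max(0,2)=2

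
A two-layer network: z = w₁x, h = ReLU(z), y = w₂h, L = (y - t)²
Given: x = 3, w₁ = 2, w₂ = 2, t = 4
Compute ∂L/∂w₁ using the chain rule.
∂L/∂w₁ = 96

Forward pass:
z = w₁x = 2×3 = 6
h = ReLU(6) = 6
y = w₂h = 2×6 = 12

Backward pass:
∂L/∂y = 2(y - t) = 2(12 - 4) = 16
∂y/∂h = w₂ = 2
∂h/∂z = 1 (ReLU derivative)
∂z/∂w₁ = x = 3

∂L/∂w₁ = 16 × 2 × 1 × 3 = 96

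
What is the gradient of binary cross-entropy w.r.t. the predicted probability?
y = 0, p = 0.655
∂L/∂p = 2.899

∂L/∂p = -y/p + (1-y)/(1-p) = 0 + 1/0.345 = 2.899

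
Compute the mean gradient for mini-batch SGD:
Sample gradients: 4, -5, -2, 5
Average gradient = 0.5

Average = (1/4)(4 + -5 + -2 + 5) = 2/4 = 0.5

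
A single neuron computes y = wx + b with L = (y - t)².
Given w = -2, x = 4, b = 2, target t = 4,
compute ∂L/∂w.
∂L/∂w = -80

y = wx + b = (-2)(4) + 2 = -6
∂L/∂y = 2(y - t) = 2(-6 - 4) = -20
∂y/∂w = x = 4
∂L/∂w = ∂L/∂y · ∂y/∂w = -20 × 4 = -80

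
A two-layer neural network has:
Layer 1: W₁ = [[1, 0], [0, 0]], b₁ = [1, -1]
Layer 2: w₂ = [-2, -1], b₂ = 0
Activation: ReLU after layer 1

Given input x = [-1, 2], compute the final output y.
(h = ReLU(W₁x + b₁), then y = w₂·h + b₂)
y = 0

Layer 1 pre-activation: z₁ = [0, -1]
After ReLU: h = [0, 0]
Layer 2 output: y = -2×0 + -1×0 + 0 = 0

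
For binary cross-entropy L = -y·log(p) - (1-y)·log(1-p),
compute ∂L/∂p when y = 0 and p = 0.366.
∂L/∂p = 1.577

∂L/∂p = -y/p + (1-y)/(1-p) = 0 + 1/0.634 = 1.577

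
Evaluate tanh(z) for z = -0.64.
-0.5649

tanh(-0.64) = (e^(-0.64) - e^(0.64))/(e^(-0.64) + e^(0.64)) = -0.5649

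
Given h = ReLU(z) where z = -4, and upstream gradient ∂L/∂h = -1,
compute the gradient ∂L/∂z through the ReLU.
∂L/∂z = 0

h = ReLU(-4) = 0
Since z < 0: ∂h/∂z = 0
∂L/∂z = ∂L/∂h · ∂h/∂z = -1 × 0 = 0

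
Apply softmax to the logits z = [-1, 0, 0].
p = [0.1554, 0.4223, 0.4223]

exp(z) = [0.3679, 1, 1]
Sum = 2.368
p = [0.1554, 0.4223, 0.4223]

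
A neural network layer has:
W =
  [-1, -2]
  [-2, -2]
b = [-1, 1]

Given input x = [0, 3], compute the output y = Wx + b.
y = [-7, -5]

Wx = [-1×0 + -2×3, -2×0 + -2×3]
   = [-6, -6]
y = Wx + b = [-6 + -1, -6 + 1] = [-7, -5]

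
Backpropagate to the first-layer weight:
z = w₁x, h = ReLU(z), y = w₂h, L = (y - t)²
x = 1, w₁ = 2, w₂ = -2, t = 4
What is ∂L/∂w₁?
∂L/∂w₁ = 32

Forward pass:
z = w₁x = 2×1 = 2
h = ReLU(2) = 2
y = w₂h = -2×2 = -4

Backward pass:
∂L/∂y = 2(y - t) = 2(-4 - 4) = -16
∂y/∂h = w₂ = -2
∂h/∂z = 1 (ReLU derivative)
∂z/∂w₁ = x = 1

∂L/∂w₁ = -16 × -2 × 1 × 1 = 32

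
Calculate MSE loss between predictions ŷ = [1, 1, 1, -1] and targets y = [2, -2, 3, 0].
MSE = 3.75

MSE = (1/4)((1-2)² + (1--2)² + (1-3)² + (-1-0)²) = (1/4)(1 + 9 + 4 + 1) = 3.75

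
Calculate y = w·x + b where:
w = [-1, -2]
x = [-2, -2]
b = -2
y = 4

y = (-1)(-2) + (-2)(-2) + -2 = 4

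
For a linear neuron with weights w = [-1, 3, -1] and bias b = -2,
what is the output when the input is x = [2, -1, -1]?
y = -6

y = (-1)(2) + (3)(-1) + (-1)(-1) + -2 = -6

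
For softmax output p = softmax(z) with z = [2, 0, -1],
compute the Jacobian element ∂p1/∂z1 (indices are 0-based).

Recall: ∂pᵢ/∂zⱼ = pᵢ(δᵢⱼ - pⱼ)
∂p1/∂z1 = 0.1012

p = softmax(z) = [0.8438, 0.1142, 0.04201]
p1 = 0.1142

∂p1/∂z1 = p1(1 - p1) = 0.1142 × (1 - 0.1142) = 0.1012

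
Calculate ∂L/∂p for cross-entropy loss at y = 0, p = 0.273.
∂L/∂p = 1.376

∂L/∂p = -y/p + (1-y)/(1-p) = 0 + 1/0.727 = 1.376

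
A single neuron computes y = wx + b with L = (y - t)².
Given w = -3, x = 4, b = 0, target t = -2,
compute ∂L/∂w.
∂L/∂w = -80

y = wx + b = (-3)(4) + 0 = -12
∂L/∂y = 2(y - t) = 2(-12 - -2) = -20
∂y/∂w = x = 4
∂L/∂w = ∂L/∂y · ∂y/∂w = -20 × 4 = -80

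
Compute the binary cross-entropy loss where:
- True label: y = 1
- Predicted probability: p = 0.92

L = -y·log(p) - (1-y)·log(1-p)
L = 0.08338

L = -1·log(0.92) - 0·log(0.08) = -log(0.92) = 0.08338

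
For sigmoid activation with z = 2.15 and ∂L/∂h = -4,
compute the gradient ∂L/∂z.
∂L/∂z = -0.3738

σ(2.15) = 0.8957
σ'(2.15) = σ(2.15)(1 - σ(2.15)) = 0.8957 × 0.1043 = 0.09345
∂L/∂z = ∂L/∂h · σ'(z) = -4 × 0.09345 = -0.3738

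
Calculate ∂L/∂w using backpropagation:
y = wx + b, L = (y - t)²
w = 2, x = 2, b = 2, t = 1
∂L/∂w = 20

y = wx + b = (2)(2) + 2 = 6
∂L/∂y = 2(y - t) = 2(6 - 1) = 10
∂y/∂w = x = 2
∂L/∂w = ∂L/∂y · ∂y/∂w = 10 × 2 = 20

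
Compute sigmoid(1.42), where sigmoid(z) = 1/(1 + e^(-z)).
0.8053

sigmoid(1.42) = 1/(1 + e^(-1.42)) = 1/(1 + 0.2417) = 0.8053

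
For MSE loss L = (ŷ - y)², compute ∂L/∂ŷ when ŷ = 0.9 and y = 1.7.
∂L/∂ŷ = -1.6

∂L/∂ŷ = 2(ŷ - y) = 2(0.9 - 1.7) = 2(-0.8) = -1.6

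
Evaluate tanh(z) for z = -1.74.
-0.9402

tanh(-1.74) = (e^(-1.74) - e^(1.74))/(e^(-1.74) + e^(1.74)) = -0.9402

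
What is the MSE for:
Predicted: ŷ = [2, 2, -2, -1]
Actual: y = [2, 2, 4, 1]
MSE = 10

MSE = (1/4)((2-2)² + (2-2)² + (-2-4)² + (-1-1)²) = (1/4)(0 + 0 + 36 + 4) = 10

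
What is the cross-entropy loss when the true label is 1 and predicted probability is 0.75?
L = 0.2877

L = -1·log(0.75) - 0·log(0.25) = -log(0.75) = 0.2877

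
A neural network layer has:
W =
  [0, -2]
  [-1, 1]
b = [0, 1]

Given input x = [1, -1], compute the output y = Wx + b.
y = [2, -1]

Wx = [0×1 + -2×-1, -1×1 + 1×-1]
   = [2, -2]
y = Wx + b = [2 + 0, -2 + 1] = [2, -1]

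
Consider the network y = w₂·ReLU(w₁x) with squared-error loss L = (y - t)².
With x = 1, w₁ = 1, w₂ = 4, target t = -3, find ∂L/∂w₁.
∂L/∂w₁ = 56

Forward pass:
z = w₁x = 1×1 = 1
h = ReLU(1) = 1
y = w₂h = 4×1 = 4

Backward pass:
∂L/∂y = 2(y - t) = 2(4 - -3) = 14
∂y/∂h = w₂ = 4
∂h/∂z = 1 (ReLU derivative)
∂z/∂w₁ = x = 1

∂L/∂w₁ = 14 × 4 × 1 × 1 = 56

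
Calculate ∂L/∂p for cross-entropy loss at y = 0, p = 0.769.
∂L/∂p = 4.329

∂L/∂p = -y/p + (1-y)/(1-p) = 0 + 1/0.231 = 4.329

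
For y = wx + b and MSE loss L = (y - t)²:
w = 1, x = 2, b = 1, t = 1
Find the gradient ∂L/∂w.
∂L/∂w = 8

y = wx + b = (1)(2) + 1 = 3
∂L/∂y = 2(y - t) = 2(3 - 1) = 4
∂y/∂w = x = 2
∂L/∂w = ∂L/∂y · ∂y/∂w = 4 × 2 = 8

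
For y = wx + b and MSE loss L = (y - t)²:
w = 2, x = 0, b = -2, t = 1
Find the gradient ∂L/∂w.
∂L/∂w = 0

y = wx + b = (2)(0) + -2 = -2
∂L/∂y = 2(y - t) = 2(-2 - 1) = -6
∂y/∂w = x = 0
∂L/∂w = ∂L/∂y · ∂y/∂w = -6 × 0 = 0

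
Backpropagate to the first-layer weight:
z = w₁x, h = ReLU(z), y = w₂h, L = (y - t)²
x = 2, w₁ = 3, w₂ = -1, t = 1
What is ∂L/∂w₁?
∂L/∂w₁ = 28

Forward pass:
z = w₁x = 3×2 = 6
h = ReLU(6) = 6
y = w₂h = -1×6 = -6

Backward pass:
∂L/∂y = 2(y - t) = 2(-6 - 1) = -14
∂y/∂h = w₂ = -1
∂h/∂z = 1 (ReLU derivative)
∂z/∂w₁ = x = 2

∂L/∂w₁ = -14 × -1 × 1 × 2 = 28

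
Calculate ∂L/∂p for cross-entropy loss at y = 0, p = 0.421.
∂L/∂p = 1.727

∂L/∂p = -y/p + (1-y)/(1-p) = 0 + 1/0.579 = 1.727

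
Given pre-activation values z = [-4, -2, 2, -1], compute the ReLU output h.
h = [0, 0, 2, 0]

ReLU applied element-wise: max(0,-4)=0, max(0,-2)=0, max(0,2)=2, max(0,-1)=0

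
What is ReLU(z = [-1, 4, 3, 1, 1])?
h = [0, 4, 3, 1, 1]

ReLU applied element-wise: max(0,-1)=0, max(0,4)=4, max(0,3)=3, max(0,1)=1, max(0,1)=1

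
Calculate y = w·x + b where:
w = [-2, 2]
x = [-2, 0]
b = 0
y = 4

y = (-2)(-2) + (2)(0) + 0 = 4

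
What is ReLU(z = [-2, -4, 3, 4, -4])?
h = [0, 0, 3, 4, 0]

ReLU applied element-wise: max(0,-2)=0, max(0,-4)=0, max(0,3)=3, max(0,4)=4, max(0,-4)=0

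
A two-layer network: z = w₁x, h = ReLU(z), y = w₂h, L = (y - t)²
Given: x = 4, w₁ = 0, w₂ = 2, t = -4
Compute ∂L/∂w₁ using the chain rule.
∂L/∂w₁ = 0

Forward pass:
z = w₁x = 0×4 = 0
h = ReLU(0) = 0
y = w₂h = 2×0 = 0

Backward pass:
∂L/∂y = 2(y - t) = 2(0 - -4) = 8
∂y/∂h = w₂ = 2
∂h/∂z = 0 (ReLU derivative)
∂z/∂w₁ = x = 4

∂L/∂w₁ = 8 × 2 × 0 × 4 = 0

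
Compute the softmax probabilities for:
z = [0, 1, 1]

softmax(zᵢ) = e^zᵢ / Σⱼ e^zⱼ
p = [0.1554, 0.4223, 0.4223]

exp(z) = [1, 2.718, 2.718]
Sum = 6.437
p = [0.1554, 0.4223, 0.4223]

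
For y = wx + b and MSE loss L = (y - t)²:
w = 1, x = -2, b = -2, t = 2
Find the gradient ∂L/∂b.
∂L/∂b = -12

y = wx + b = (1)(-2) + -2 = -4
∂L/∂y = 2(y - t) = 2(-4 - 2) = -12
∂y/∂b = 1
∂L/∂b = ∂L/∂y · ∂y/∂b = -12 × 1 = -12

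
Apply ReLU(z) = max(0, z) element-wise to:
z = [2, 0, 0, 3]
h = [2, 0, 0, 3]

ReLU applied element-wise: max(0,2)=2, max(0,0)=0, max(0,0)=0, max(0,3)=3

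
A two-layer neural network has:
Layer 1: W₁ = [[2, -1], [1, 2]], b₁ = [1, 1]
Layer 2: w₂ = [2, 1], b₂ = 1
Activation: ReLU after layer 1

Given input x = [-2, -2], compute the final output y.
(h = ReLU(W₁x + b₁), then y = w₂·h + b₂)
y = 1

Layer 1 pre-activation: z₁ = [-1, -5]
After ReLU: h = [0, 0]
Layer 2 output: y = 2×0 + 1×0 + 1 = 1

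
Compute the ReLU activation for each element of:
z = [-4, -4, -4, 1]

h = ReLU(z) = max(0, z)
h = [0, 0, 0, 1]

ReLU applied element-wise: max(0,-4)=0, max(0,-4)=0, max(0,-4)=0, max(0,1)=1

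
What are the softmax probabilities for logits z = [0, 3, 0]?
p = [0.0453, 0.9094, 0.0453]

exp(z) = [1, 20.09, 1]
Sum = 22.09
p = [0.0453, 0.9094, 0.0453]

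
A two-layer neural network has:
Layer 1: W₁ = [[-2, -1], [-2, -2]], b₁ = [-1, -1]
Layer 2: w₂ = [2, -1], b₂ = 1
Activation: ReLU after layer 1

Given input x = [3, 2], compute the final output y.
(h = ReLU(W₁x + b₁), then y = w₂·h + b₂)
y = 1

Layer 1 pre-activation: z₁ = [-9, -11]
After ReLU: h = [0, 0]
Layer 2 output: y = 2×0 + -1×0 + 1 = 1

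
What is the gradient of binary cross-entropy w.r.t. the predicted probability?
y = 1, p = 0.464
∂L/∂p = -2.155

∂L/∂p = -y/p + (1-y)/(1-p) = -1/0.464 + 0 = -2.155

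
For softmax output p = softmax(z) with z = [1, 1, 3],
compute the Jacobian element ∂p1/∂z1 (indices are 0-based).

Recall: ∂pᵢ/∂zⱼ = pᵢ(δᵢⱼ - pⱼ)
∂p1/∂z1 = 0.09516

p = softmax(z) = [0.1065, 0.1065, 0.787]
p1 = 0.1065

∂p1/∂z1 = p1(1 - p1) = 0.1065 × (1 - 0.1065) = 0.09516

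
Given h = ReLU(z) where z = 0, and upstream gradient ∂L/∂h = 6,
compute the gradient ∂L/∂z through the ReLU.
∂L/∂z = 0

h = ReLU(0) = 0
At z = 0: ∂h/∂z = 0 (by convention)
∂L/∂z = ∂L/∂h · ∂h/∂z = 6 × 0 = 0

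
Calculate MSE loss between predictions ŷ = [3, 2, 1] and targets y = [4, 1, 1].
MSE = 0.6667

MSE = (1/3)((3-4)² + (2-1)² + (1-1)²) = (1/3)(1 + 1 + 0) = 0.6667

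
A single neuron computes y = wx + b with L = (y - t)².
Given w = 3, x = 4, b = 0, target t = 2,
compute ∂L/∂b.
∂L/∂b = 20

y = wx + b = (3)(4) + 0 = 12
∂L/∂y = 2(y - t) = 2(12 - 2) = 20
∂y/∂b = 1
∂L/∂b = ∂L/∂y · ∂y/∂b = 20 × 1 = 20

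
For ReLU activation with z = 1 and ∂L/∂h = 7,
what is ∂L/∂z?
∂L/∂z = 7

h = ReLU(1) = 1
Since z > 0: ∂h/∂z = 1
∂L/∂z = ∂L/∂h · ∂h/∂z = 7 × 1 = 7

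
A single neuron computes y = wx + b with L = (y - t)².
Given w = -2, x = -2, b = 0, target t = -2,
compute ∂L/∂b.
∂L/∂b = 12

y = wx + b = (-2)(-2) + 0 = 4
∂L/∂y = 2(y - t) = 2(4 - -2) = 12
∂y/∂b = 1
∂L/∂b = ∂L/∂y · ∂y/∂b = 12 × 1 = 12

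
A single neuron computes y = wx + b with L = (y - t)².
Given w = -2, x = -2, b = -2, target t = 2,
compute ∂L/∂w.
∂L/∂w = 0

y = wx + b = (-2)(-2) + -2 = 2
∂L/∂y = 2(y - t) = 2(2 - 2) = 0
∂y/∂w = x = -2
∂L/∂w = ∂L/∂y · ∂y/∂w = 0 × -2 = 0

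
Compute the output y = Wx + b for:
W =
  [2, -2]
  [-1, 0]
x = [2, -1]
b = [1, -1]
y = [7, -3]

Wx = [2×2 + -2×-1, -1×2 + 0×-1]
   = [6, -2]
y = Wx + b = [6 + 1, -2 + -1] = [7, -3]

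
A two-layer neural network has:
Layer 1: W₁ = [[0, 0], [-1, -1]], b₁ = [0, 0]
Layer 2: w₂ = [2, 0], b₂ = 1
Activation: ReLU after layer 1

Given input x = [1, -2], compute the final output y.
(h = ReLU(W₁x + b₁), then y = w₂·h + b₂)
y = 1

Layer 1 pre-activation: z₁ = [0, 1]
After ReLU: h = [0, 1]
Layer 2 output: y = 2×0 + 0×1 + 1 = 1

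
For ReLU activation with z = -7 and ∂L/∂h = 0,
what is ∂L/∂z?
∂L/∂z = 0

h = ReLU(-7) = 0
Since z < 0: ∂h/∂z = 0
∂L/∂z = ∂L/∂h · ∂h/∂z = 0 × 0 = 0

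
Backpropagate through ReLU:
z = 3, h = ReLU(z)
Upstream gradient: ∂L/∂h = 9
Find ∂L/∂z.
∂L/∂z = 9

h = ReLU(3) = 3
Since z > 0: ∂h/∂z = 1
∂L/∂z = ∂L/∂h · ∂h/∂z = 9 × 1 = 9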